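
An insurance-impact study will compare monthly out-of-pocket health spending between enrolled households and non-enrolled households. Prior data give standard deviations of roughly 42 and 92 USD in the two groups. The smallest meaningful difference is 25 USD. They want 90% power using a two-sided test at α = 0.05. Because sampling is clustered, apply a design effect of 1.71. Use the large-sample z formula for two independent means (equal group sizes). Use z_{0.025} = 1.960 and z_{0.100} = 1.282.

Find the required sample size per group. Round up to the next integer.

n = (z_{α/2} + z_β)² · (σ₁² + σ₂²) / δ²
  = (1.960 + 1.282)² · (42² + 92² = 10228) / 25²
  = 10.5106 · 10228 / 625
  = 172.00
Design effect: 1.71 × 172.00 = 294.13.
Round up → n = 295 per group.

n = 295 per group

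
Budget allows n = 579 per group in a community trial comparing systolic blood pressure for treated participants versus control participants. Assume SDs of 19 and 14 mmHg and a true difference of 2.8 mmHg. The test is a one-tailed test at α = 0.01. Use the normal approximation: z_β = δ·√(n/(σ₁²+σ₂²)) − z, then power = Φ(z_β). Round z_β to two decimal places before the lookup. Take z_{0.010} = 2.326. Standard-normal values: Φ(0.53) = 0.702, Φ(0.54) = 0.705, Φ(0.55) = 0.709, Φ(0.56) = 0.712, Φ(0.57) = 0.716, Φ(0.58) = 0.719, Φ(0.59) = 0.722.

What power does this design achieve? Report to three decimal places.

z_β = δ·√(n/(σ₁²+σ₂²)) − z_α
    = 2.8 · √(579/557) − 2.326
    = 2.8 · 1.01956 − 2.326
    = 2.8548 − 2.326 = 0.5288 → 0.53
Power = Φ(0.53) = 0.702.

Power ≈ 0.702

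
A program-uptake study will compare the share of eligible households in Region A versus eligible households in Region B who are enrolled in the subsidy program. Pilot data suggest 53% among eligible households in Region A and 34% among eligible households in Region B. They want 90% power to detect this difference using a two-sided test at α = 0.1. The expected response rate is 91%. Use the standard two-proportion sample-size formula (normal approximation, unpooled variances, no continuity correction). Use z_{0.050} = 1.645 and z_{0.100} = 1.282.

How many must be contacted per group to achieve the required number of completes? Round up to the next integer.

n = (z_{α/2} + z_β)² · [p₁(1−p₁) + p₂(1−p₂)] / (p₁ − p₂)²
  = (1.645 + 1.282)² · (0.53·0.47 + 0.34·0.66) / (0.19)²
  = (2.927)² · (0.2491 + 0.2244) / 0.0361
  = 8.5673 · 0.4735 / 0.0361
  = 112.37
Adjust for 91% response: 112.37 / 0.91 = 123.49.
Round up → n = 124 per group.

n = 124 per group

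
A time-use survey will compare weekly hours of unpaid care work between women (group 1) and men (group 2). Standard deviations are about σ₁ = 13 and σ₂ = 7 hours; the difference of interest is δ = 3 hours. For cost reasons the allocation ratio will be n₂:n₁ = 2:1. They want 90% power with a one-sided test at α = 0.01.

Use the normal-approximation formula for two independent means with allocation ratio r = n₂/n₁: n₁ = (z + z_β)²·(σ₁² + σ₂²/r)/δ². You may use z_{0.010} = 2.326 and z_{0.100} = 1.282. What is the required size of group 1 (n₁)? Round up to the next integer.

n₁ = 280

n₁ = (z_α + z_β)² · (σ₁² + σ₂²/r) / δ²
   = (2.326 + 1.282)² · (13² + 7²/2) / 3²
   = 13.0177 · (169 + 24.5) / 9
   = 13.0177 · 193.5 / 9
   = 279.88
Round up → n₁ = 280; n₂ = r·n₁ = 2 × 280 = 560.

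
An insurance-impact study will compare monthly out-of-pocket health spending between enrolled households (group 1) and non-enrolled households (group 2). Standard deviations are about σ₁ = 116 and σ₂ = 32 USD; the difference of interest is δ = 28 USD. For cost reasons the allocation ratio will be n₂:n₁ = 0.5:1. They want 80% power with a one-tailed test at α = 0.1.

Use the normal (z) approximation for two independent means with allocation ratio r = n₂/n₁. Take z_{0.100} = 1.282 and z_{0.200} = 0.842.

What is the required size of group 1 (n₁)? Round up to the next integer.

n₁ = 90

n₁ = (z_α + z_β)² · (σ₁² + σ₂²/r) / δ²
   = (1.282 + 0.842)² · (116² + 32²/0.5) / 28²
   = 4.5114 · (13456 + 2048) / 784
   = 4.5114 · 15504 / 784
   = 89.21
Round up → n₁ = 90; n₂ = r·n₁ = 0.5 × 90 = 45.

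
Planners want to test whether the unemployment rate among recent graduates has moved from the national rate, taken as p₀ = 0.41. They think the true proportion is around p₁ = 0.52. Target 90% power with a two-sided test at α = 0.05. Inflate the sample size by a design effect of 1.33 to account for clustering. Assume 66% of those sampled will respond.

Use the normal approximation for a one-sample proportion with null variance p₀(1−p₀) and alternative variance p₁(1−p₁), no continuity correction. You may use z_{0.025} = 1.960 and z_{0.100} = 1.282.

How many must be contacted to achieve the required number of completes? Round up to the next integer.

n = [z_{α/2}·√(p₀q₀) + z_β·√(p₁q₁)]² / (p₁ − p₀)²
  = [1.960·√(0.41·0.59) + 1.282·√(0.52·0.48)]² / (0.11)²
  = [1.960·0.4918 + 1.282·0.4996]² / 0.0121
  = [1.6045]² / 0.0121
  = 212.76
Design effect: 1.33 × 212.76 = 282.97.
Adjust for 66% response: 282.97 / 0.66 = 428.74.
Round up → n = 429.

n = 429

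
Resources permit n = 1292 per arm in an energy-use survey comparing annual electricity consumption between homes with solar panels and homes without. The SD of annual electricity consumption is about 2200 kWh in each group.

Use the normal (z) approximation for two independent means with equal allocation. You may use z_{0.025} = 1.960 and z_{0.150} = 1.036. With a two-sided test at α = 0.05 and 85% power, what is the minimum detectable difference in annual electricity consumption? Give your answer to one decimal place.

Minimum detectable difference ≈ 259.3 kWh

δ = (z_{α/2} + z_β) · √((σ₁²+σ₂²)/n)
  = (1.960 + 1.036) · √(9680000/1292)
  = 2.996 · √7492.3
  = 2.996 · 86.5578
  = 259.3273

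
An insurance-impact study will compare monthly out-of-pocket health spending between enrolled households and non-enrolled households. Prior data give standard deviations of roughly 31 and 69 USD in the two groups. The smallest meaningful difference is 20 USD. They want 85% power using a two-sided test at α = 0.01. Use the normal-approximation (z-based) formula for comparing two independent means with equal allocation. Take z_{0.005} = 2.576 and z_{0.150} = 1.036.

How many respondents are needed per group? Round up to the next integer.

n = 187 per group

n = (z_{α/2} + z_β)² · (σ₁² + σ₂²) / δ²
  = (2.576 + 1.036)² · (31² + 69² = 5722) / 20²
  = 13.0465 · 5722 / 400
  = 186.63
Round up → n = 187 per group.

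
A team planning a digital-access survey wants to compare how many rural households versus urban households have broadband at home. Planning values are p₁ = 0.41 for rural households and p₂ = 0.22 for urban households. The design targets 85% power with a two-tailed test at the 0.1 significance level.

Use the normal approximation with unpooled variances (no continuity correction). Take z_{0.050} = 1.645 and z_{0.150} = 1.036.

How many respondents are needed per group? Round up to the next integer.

n = (z_{α/2} + z_β)² · [p₁(1−p₁) + p₂(1−p₂)] / (p₁ − p₂)²
  = (1.645 + 1.036)² · (0.41·0.59 + 0.22·0.78) / (0.19)²
  = (2.681)² · (0.2419 + 0.1716) / 0.0361
  = 7.1878 · 0.4135 / 0.0361
  = 82.33
Round up → n = 83 per group.

n = 83 per group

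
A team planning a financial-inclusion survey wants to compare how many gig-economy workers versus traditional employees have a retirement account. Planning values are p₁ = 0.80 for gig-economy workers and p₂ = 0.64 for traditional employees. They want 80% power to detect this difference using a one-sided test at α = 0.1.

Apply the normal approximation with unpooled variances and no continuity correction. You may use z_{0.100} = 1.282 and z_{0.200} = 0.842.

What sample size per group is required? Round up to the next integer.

n = 69 per group

n = (z_α + z_β)² · [p₁(1−p₁) + p₂(1−p₂)] / (p₁ − p₂)²
  = (1.282 + 0.842)² · (0.80·0.20 + 0.64·0.36) / (0.16)²
  = (2.124)² · (0.1600 + 0.2304) / 0.0256
  = 4.5114 · 0.3904 / 0.0256
  = 68.80
Round up → n = 69 per group.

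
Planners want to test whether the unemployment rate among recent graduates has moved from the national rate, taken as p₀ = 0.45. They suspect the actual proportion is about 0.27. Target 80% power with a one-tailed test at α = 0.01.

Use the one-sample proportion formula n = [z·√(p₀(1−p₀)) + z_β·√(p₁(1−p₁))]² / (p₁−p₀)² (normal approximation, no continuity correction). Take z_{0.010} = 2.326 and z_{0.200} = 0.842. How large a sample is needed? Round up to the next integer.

n = 73

n = [z_α·√(p₀q₀) + z_β·√(p₁q₁)]² / (p₁ − p₀)²
  = [2.326·√(0.45·0.55) + 0.842·√(0.27·0.73)]² / (-0.18)²
  = [2.326·0.4975 + 0.842·0.4440]² / 0.0324
  = [1.5310]² / 0.0324
  = 72.34
Round up → n = 73.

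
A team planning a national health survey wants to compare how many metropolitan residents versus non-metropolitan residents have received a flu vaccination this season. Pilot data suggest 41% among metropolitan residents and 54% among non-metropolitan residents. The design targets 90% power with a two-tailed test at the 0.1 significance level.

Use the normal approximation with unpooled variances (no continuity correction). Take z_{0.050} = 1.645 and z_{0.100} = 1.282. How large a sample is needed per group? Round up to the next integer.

n = 249 per group

n = (z_{α/2} + z_β)² · [p₁(1−p₁) + p₂(1−p₂)] / (p₁ − p₂)²
  = (1.645 + 1.282)² · (0.41·0.59 + 0.54·0.46) / (-0.13)²
  = (2.927)² · (0.2419 + 0.2484) / 0.0169
  = 8.5673 · 0.4903 / 0.0169
  = 248.55
Round up → n = 249 per group.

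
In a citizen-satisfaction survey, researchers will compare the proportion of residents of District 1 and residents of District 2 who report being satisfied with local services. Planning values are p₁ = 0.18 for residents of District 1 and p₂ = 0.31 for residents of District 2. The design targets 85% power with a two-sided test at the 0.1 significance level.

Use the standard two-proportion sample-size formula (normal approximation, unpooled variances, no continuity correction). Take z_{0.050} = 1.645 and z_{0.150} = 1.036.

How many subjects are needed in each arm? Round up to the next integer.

n = (z_{α/2} + z_β)² · [p₁(1−p₁) + p₂(1−p₂)] / (p₁ − p₂)²
  = (1.645 + 1.036)² · (0.18·0.82 + 0.31·0.69) / (-0.13)²
  = (2.681)² · (0.1476 + 0.2139) / 0.0169
  = 7.1878 · 0.3615 / 0.0169
  = 153.75
Round up → n = 154 per group.

n = 154 per group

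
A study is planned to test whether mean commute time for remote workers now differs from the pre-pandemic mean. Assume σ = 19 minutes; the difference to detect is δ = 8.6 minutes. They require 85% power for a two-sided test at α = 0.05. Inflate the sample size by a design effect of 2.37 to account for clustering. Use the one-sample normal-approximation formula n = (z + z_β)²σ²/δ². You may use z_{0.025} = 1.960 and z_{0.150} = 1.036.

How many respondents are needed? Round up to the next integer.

n = 104

n = (z_{α/2} + z_β)² · σ² / δ²
  = (1.960 + 1.036)² · 19² / 8.6²
  = 8.9760 · 361 / 73.96
  = 43.81
Design effect: 2.37 × 43.81 = 103.83.
Round up → n = 104.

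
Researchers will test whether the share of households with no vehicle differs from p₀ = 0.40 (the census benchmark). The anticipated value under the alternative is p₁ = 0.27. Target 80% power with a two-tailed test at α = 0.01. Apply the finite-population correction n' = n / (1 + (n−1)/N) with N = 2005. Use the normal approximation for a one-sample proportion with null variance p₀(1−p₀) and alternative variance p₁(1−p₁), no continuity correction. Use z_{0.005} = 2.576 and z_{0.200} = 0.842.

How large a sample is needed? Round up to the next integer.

n = 147

n = [z_{α/2}·√(p₀q₀) + z_β·√(p₁q₁)]² / (p₁ − p₀)²
  = [2.576·√(0.40·0.60) + 0.842·√(0.27·0.73)]² / (-0.13)²
  = [2.576·0.4899 + 0.842·0.4440]² / 0.0169
  = [1.6358]² / 0.0169
  = 158.33
Finite-population correction (N = 2005): 158.33 / (1 + (158.33 − 1)/2005) = 146.81.
Round up → n = 147.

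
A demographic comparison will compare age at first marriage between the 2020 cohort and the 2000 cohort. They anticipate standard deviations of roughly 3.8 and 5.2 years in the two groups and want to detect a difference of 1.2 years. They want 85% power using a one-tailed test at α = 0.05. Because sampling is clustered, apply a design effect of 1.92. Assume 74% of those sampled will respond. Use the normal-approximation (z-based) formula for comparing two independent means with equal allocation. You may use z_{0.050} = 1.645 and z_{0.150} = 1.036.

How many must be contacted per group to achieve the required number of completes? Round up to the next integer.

n = (z_α + z_β)² · (σ₁² + σ₂²) / δ²
  = (1.645 + 1.036)² · (3.8² + 5.2² = 41.48) / 1.2²
  = 7.1878 · 41.48 / 1.44
  = 207.05
Design effect: 1.92 × 207.05 = 397.53.
Adjust for 74% response: 397.53 / 0.74 = 537.20.
Round up → n = 538 per group.

n = 538 per group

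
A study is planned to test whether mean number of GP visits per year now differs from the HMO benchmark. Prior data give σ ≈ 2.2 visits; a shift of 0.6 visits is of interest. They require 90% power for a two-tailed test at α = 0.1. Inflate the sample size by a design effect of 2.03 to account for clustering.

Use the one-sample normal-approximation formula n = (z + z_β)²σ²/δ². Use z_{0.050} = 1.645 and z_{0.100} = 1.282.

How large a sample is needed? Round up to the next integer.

n = (z_{α/2} + z_β)² · σ² / δ²
  = (1.645 + 1.282)² · 2.2² / 0.6²
  = 8.5673 · 4.84 / 0.36
  = 115.18
Design effect: 2.03 × 115.18 = 233.82.
Round up → n = 234.

n = 234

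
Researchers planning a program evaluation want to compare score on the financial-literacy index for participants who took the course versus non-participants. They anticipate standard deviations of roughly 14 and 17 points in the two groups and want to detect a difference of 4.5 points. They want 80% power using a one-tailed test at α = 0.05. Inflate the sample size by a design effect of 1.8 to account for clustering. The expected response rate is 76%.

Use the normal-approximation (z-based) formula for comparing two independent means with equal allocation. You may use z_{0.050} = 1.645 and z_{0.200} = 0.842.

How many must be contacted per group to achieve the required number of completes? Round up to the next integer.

n = (z_α + z_β)² · (σ₁² + σ₂²) / δ²
  = (1.645 + 0.842)² · (14² + 17² = 485) / 4.5²
  = 6.1852 · 485 / 20.25
  = 148.14
Design effect: 1.8 × 148.14 = 266.65.
Adjust for 76% response: 266.65 / 0.76 = 350.85.
Round up → n = 351 per group.

n = 351 per group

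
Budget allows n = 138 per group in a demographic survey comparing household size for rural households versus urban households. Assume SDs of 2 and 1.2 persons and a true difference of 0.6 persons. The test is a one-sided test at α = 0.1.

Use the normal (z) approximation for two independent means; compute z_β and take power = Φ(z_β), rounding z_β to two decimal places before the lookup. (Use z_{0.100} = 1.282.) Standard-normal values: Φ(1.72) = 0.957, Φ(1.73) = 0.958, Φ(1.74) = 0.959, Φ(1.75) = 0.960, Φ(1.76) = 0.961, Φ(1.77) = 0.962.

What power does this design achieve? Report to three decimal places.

z_β = δ·√(n/(σ₁²+σ₂²)) − z_α
    = 0.6 · √(138/5.44) − 1.282
    = 0.6 · 5.03663 − 1.282
    = 3.0220 − 1.282 = 1.7400 → 1.74
Power = Φ(1.74) = 0.959.

Power ≈ 0.959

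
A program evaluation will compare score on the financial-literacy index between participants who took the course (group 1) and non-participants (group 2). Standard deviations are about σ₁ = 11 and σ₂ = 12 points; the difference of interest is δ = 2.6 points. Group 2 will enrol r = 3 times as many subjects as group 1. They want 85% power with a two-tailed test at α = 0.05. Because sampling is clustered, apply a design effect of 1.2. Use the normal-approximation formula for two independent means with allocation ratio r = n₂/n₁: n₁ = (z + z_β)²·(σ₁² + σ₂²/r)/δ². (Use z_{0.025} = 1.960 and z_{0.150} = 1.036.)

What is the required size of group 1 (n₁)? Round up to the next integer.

n₁ = 270

n₁ = (z_{α/2} + z_β)² · (σ₁² + σ₂²/r) / δ²
   = (1.960 + 1.036)² · (11² + 12²/3) / 2.6²
   = 8.9760 · (121 + 48) / 6.76
   = 8.9760 · 169 / 6.76
   = 224.40
Design effect: 1.2 × 224.40 = 269.28.
Round up → n₁ = 270; n₂ = r·n₁ = 3 × 270 = 810.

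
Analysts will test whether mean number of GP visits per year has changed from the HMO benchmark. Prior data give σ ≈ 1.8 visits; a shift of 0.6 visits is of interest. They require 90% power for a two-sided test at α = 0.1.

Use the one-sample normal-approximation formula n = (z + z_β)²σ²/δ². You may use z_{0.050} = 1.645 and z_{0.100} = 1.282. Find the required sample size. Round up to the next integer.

n = (z_{α/2} + z_β)² · σ² / δ²
  = (1.645 + 1.282)² · 1.8² / 0.6²
  = 8.5673 · 3.24 / 0.36
  = 77.11
Round up → n = 78.

n = 78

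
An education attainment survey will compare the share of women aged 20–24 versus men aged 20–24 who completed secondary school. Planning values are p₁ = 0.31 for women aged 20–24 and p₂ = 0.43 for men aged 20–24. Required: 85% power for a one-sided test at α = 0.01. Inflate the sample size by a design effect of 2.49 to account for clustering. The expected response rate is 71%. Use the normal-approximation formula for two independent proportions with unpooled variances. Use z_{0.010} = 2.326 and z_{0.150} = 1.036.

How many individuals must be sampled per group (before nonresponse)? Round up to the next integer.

n = 1264 per group

n = (z_α + z_β)² · [p₁(1−p₁) + p₂(1−p₂)] / (p₁ − p₂)²
  = (2.326 + 1.036)² · (0.31·0.69 + 0.43·0.57) / (-0.12)²
  = (3.362)² · (0.2139 + 0.2451) / 0.0144
  = 11.3030 · 0.4590 / 0.0144
  = 360.28
Design effect: 2.49 × 360.28 = 897.11.
Adjust for 71% response: 897.11 / 0.71 = 1263.53.
Round up → n = 1264 per group.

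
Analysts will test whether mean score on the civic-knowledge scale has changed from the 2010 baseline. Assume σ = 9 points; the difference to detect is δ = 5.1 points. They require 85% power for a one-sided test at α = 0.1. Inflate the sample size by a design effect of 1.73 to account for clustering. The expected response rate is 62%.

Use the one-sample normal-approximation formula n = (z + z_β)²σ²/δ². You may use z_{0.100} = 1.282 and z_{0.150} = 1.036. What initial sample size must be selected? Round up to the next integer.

n = 47

n = (z_α + z_β)² · σ² / δ²
  = (1.282 + 1.036)² · 9² / 5.1²
  = 5.3731 · 81 / 26.01
  = 16.73
Design effect: 1.73 × 16.73 = 28.95.
Adjust for 62% response: 28.95 / 0.62 = 46.69.
Round up → n = 47.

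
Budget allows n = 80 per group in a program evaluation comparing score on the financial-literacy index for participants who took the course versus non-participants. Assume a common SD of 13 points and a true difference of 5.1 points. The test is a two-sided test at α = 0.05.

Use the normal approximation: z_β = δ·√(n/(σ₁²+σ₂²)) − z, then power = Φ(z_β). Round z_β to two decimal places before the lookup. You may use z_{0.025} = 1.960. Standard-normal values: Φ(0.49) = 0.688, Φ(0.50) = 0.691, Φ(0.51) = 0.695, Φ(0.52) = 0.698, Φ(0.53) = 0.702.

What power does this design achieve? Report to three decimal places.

z_β = δ·√(n/(σ₁²+σ₂²)) − z_{α/2}
    = 5.1 · √(80/338) − 1.960
    = 5.1 · 0.48650 − 1.960
    = 2.4812 − 1.960 = 0.5212 → 0.52
Power = Φ(0.52) = 0.698.

Power ≈ 0.698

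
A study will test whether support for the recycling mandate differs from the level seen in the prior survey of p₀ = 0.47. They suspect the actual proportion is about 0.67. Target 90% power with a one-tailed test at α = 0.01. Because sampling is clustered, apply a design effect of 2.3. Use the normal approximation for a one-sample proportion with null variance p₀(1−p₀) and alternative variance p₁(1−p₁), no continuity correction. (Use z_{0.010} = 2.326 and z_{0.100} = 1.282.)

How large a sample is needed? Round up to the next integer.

n = 179

n = [z_α·√(p₀q₀) + z_β·√(p₁q₁)]² / (p₁ − p₀)²
  = [2.326·√(0.47·0.53) + 1.282·√(0.67·0.33)]² / (0.20)²
  = [2.326·0.4991 + 1.282·0.4702]² / 0.0400
  = [1.7637]² / 0.0400
  = 77.77
Design effect: 2.3 × 77.77 = 178.87.
Round up → n = 179.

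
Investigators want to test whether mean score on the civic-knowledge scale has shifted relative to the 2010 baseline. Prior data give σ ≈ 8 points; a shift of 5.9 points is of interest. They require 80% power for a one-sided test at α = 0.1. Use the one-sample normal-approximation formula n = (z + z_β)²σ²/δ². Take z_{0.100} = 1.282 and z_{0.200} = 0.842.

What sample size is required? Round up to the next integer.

n = (z_α + z_β)² · σ² / δ²
  = (1.282 + 0.842)² · 8² / 5.9²
  = 4.5114 · 64 / 34.81
  = 8.29
Round up → n = 9.

n = 9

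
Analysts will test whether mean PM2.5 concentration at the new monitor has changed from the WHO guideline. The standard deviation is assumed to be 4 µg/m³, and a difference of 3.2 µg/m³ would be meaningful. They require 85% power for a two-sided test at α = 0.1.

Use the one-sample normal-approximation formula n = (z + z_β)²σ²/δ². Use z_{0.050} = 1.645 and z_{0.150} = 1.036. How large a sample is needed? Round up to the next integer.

n = 12

n = (z_{α/2} + z_β)² · σ² / δ²
  = (1.645 + 1.036)² · 4² / 3.2²
  = 7.1878 · 16 / 10.24
  = 11.23
Round up → n = 12.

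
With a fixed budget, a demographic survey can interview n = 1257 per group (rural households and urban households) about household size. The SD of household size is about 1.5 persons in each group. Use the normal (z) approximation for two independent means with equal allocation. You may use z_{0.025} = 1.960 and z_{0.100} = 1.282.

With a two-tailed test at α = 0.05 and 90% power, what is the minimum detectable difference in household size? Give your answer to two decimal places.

δ = (z_{α/2} + z_β) · √((σ₁²+σ₂²)/n)
  = (1.960 + 1.282) · √(4.5/1257)
  = 3.242 · √0.00358
  = 3.242 · 0.0598
  = 0.1940

Minimum detectable difference ≈ 0.19 persons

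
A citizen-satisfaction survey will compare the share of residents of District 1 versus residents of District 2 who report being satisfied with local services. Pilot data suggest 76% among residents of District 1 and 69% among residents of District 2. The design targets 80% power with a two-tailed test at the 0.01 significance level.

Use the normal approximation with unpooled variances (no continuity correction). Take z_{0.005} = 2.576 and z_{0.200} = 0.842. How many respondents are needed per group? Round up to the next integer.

n = 945 per group

n = (z_{α/2} + z_β)² · [p₁(1−p₁) + p₂(1−p₂)] / (p₁ − p₂)²
  = (2.576 + 0.842)² · (0.76·0.24 + 0.69·0.31) / (0.07)²
  = (3.418)² · (0.1824 + 0.2139) / 0.0049
  = 11.6827 · 0.3963 / 0.0049
  = 944.87
Round up → n = 945 per group.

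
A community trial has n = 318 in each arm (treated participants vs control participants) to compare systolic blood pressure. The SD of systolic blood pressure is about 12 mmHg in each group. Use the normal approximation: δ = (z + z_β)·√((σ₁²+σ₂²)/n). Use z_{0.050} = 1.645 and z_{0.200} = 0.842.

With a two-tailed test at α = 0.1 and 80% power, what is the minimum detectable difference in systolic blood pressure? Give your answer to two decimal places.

δ = (z_{α/2} + z_β) · √((σ₁²+σ₂²)/n)
  = (1.645 + 0.842) · √(288/318)
  = 2.487 · √0.90566
  = 2.487 · 0.9517
  = 2.3668

Minimum detectable difference ≈ 2.37 mmHg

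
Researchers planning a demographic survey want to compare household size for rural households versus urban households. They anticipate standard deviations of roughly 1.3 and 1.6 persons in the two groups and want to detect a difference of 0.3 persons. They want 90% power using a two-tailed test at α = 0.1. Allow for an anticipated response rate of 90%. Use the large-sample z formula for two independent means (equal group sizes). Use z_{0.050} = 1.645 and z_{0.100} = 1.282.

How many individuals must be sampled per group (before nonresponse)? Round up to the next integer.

n = (z_{α/2} + z_β)² · (σ₁² + σ₂²) / δ²
  = (1.645 + 1.282)² · (1.3² + 1.6² = 4.25) / 0.3²
  = 8.5673 · 4.25 / 0.09
  = 404.57
Adjust for 90% response: 404.57 / 0.90 = 449.52.
Round up → n = 450 per group.

n = 450 per group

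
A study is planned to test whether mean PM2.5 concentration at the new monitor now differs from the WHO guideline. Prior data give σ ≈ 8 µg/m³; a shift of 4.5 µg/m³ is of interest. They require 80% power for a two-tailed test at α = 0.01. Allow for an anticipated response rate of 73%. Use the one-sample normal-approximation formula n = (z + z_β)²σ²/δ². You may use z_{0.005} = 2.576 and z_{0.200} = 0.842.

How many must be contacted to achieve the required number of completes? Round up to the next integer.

n = 51

n = (z_{α/2} + z_β)² · σ² / δ²
  = (2.576 + 0.842)² · 8² / 4.5²
  = 11.6827 · 64 / 20.25
  = 36.92
Adjust for 73% response: 36.92 / 0.73 = 50.58.
Round up → n = 51.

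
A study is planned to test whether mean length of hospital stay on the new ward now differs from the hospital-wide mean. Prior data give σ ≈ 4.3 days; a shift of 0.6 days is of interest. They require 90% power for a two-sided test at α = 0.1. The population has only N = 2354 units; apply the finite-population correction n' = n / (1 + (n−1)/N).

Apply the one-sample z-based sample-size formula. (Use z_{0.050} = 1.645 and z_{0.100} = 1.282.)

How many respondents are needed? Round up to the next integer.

n = (z_{α/2} + z_β)² · σ² / δ²
  = (1.645 + 1.282)² · 4.3² / 0.6²
  = 8.5673 · 18.49 / 0.36
  = 440.03
Finite-population correction (N = 2354): 440.03 / (1 + (440.03 − 1)/2354) = 370.86.
Round up → n = 371.

n = 371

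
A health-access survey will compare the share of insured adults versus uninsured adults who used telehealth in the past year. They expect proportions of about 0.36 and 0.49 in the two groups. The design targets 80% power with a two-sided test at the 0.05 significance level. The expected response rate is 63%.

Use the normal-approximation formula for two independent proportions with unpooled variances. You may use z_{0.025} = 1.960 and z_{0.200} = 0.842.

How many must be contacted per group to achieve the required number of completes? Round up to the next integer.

n = 355 per group

n = (z_{α/2} + z_β)² · [p₁(1−p₁) + p₂(1−p₂)] / (p₁ − p₂)²
  = (1.960 + 0.842)² · (0.36·0.64 + 0.49·0.51) / (-0.13)²
  = (2.802)² · (0.2304 + 0.2499) / 0.0169
  = 7.8512 · 0.4803 / 0.0169
  = 223.13
Adjust for 63% response: 223.13 / 0.63 = 354.18.
Round up → n = 355 per group.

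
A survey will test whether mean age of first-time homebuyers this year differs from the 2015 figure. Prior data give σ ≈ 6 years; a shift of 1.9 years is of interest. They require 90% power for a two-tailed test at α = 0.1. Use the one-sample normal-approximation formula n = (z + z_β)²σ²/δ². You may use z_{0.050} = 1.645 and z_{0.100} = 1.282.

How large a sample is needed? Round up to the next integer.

n = (z_{α/2} + z_β)² · σ² / δ²
  = (1.645 + 1.282)² · 6² / 1.9²
  = 8.5673 · 36 / 3.61
  = 85.44
Round up → n = 86.

n = 86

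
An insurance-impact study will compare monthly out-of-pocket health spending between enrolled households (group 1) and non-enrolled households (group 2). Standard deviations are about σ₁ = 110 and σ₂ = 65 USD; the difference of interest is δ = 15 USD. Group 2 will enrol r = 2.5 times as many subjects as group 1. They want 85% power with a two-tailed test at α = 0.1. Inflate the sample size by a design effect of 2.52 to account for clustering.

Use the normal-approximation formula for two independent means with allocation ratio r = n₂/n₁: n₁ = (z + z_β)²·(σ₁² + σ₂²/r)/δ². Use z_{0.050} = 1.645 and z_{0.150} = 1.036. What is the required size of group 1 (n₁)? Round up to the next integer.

n₁ = (z_{α/2} + z_β)² · (σ₁² + σ₂²/r) / δ²
   = (1.645 + 1.036)² · (110² + 65²/2.5) / 15²
   = 7.1878 · (12100 + 1690) / 225
   = 7.1878 · 13790 / 225
   = 440.53
Design effect: 2.52 × 440.53 = 1110.14.
Round up → n₁ = 1111; n₂ = r·n₁ = 2.5 × 1111 = 2778.

n₁ = 1111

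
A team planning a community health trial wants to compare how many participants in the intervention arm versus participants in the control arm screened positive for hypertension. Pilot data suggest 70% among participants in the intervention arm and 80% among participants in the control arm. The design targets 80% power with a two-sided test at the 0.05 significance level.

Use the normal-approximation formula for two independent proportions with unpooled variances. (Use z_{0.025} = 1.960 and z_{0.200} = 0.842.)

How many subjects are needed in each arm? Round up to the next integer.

n = 291 per group

n = (z_{α/2} + z_β)² · [p₁(1−p₁) + p₂(1−p₂)] / (p₁ − p₂)²
  = (1.960 + 0.842)² · (0.70·0.30 + 0.80·0.20) / (-0.10)²
  = (2.802)² · (0.2100 + 0.1600) / 0.0100
  = 7.8512 · 0.3700 / 0.0100
  = 290.49
Round up → n = 291 per group.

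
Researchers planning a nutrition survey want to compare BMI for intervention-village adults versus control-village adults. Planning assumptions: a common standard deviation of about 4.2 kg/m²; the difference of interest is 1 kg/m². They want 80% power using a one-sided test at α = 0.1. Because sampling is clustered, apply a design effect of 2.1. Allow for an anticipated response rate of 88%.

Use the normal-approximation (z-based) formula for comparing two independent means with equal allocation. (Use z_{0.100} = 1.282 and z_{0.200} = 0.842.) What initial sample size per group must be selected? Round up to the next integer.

n = 380 per group

n = (z_α + z_β)² · (σ₁² + σ₂²) / δ²
  = (1.282 + 0.842)² · (2·4.2² = 35.28) / 1²
  = 4.5114 · 35.28 / 1
  = 159.16
Design effect: 2.1 × 159.16 = 334.24.
Adjust for 88% response: 334.24 / 0.88 = 379.82.
Round up → n = 380 per group.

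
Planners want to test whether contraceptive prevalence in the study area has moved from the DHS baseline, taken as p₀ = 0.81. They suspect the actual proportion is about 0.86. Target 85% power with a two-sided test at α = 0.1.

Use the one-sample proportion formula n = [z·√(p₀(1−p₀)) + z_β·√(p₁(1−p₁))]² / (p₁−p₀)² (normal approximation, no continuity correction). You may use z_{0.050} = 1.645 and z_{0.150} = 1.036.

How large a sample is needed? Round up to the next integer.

n = [z_{α/2}·√(p₀q₀) + z_β·√(p₁q₁)]² / (p₁ − p₀)²
  = [1.645·√(0.81·0.19) + 1.036·√(0.86·0.14)]² / (0.05)²
  = [1.645·0.3923 + 1.036·0.3470]² / 0.0025
  = [1.0048]² / 0.0025
  = 403.86
Round up → n = 404.

n = 404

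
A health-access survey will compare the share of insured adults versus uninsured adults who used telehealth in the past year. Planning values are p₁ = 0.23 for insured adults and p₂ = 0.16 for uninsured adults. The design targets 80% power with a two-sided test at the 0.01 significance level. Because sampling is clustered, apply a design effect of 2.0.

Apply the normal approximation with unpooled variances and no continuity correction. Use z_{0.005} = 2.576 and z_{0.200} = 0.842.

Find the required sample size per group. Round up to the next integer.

n = 1486 per group

n = (z_{α/2} + z_β)² · [p₁(1−p₁) + p₂(1−p₂)] / (p₁ − p₂)²
  = (2.576 + 0.842)² · (0.23·0.77 + 0.16·0.84) / (0.07)²
  = (3.418)² · (0.1771 + 0.1344) / 0.0049
  = 11.6827 · 0.3115 / 0.0049
  = 742.69
Design effect: 2.0 × 742.69 = 1485.37.
Round up → n = 1486 per group.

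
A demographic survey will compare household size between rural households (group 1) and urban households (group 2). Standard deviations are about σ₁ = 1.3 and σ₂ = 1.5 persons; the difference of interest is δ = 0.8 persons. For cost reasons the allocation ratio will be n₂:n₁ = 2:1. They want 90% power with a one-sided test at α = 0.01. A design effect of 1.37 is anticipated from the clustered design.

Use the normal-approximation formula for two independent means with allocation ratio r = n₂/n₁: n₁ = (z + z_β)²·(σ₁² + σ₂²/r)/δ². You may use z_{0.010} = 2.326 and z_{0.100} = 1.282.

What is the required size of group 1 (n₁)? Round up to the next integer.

n₁ = 79

n₁ = (z_α + z_β)² · (σ₁² + σ₂²/r) / δ²
   = (2.326 + 1.282)² · (1.3² + 1.5²/2) / 0.8²
   = 13.0177 · (1.69 + 1.125) / 0.64
   = 13.0177 · 2.815 / 0.64
   = 57.26
Design effect: 1.37 × 57.26 = 78.44.
Round up → n₁ = 79; n₂ = r·n₁ = 2 × 79 = 158.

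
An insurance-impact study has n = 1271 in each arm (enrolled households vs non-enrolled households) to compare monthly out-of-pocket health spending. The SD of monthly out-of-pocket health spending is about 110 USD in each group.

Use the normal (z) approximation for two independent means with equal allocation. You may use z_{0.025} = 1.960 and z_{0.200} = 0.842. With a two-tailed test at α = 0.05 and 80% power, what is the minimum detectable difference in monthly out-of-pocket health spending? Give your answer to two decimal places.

Minimum detectable difference ≈ 12.23 USD

δ = (z_{α/2} + z_β) · √((σ₁²+σ₂²)/n)
  = (1.960 + 0.842) · √(24200/1271)
  = 2.802 · √19.0401
  = 2.802 · 4.3635
  = 12.2265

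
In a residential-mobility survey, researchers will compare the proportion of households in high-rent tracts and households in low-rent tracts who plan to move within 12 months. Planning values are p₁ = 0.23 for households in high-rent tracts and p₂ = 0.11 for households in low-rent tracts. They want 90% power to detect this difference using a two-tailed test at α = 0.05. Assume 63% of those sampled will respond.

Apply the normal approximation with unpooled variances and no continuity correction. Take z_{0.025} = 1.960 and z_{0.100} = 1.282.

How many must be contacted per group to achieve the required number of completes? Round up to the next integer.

n = (z_{α/2} + z_β)² · [p₁(1−p₁) + p₂(1−p₂)] / (p₁ − p₂)²
  = (1.960 + 1.282)² · (0.23·0.77 + 0.11·0.89) / (0.12)²
  = (3.242)² · (0.1771 + 0.0979) / 0.0144
  = 10.5106 · 0.2750 / 0.0144
  = 200.72
Adjust for 63% response: 200.72 / 0.63 = 318.61.
Round up → n = 319 per group.

n = 319 per group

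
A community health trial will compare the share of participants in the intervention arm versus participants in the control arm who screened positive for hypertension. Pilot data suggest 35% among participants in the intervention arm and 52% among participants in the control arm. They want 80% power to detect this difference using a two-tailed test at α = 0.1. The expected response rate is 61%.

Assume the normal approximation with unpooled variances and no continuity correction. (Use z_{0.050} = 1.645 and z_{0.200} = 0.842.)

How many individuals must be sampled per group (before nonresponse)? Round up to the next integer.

n = 168 per group

n = (z_{α/2} + z_β)² · [p₁(1−p₁) + p₂(1−p₂)] / (p₁ − p₂)²
  = (1.645 + 0.842)² · (0.35·0.65 + 0.52·0.48) / (-0.17)²
  = (2.487)² · (0.2275 + 0.2496) / 0.0289
  = 6.1852 · 0.4771 / 0.0289
  = 102.11
Adjust for 61% response: 102.11 / 0.61 = 167.39.
Round up → n = 168 per group.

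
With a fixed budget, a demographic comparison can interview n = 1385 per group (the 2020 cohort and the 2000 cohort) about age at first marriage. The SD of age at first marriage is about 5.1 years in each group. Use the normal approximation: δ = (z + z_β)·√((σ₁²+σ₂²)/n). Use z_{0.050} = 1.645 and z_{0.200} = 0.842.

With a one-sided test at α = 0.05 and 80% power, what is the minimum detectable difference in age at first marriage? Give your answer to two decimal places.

δ = (z_α + z_β) · √((σ₁²+σ₂²)/n)
  = (1.645 + 0.842) · √(52.02/1385)
  = 2.487 · √0.03756
  = 2.487 · 0.1938
  = 0.4820

Minimum detectable difference ≈ 0.48 years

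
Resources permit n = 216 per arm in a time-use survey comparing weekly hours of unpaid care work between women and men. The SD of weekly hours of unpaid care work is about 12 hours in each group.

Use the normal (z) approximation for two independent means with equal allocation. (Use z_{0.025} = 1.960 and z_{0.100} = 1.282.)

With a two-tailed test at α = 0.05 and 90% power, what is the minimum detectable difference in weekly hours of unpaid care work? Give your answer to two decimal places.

δ = (z_{α/2} + z_β) · √((σ₁²+σ₂²)/n)
  = (1.960 + 1.282) · √(288/216)
  = 3.242 · √1.3333
  = 3.242 · 1.1547
  = 3.7435

Minimum detectable difference ≈ 3.74 hours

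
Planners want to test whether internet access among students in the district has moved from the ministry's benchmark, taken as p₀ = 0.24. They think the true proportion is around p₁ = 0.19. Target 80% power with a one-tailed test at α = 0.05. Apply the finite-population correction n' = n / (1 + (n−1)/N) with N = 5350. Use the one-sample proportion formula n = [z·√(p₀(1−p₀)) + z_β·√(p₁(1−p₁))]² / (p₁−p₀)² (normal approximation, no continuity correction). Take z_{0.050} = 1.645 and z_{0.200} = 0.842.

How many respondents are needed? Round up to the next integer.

n = [z_α·√(p₀q₀) + z_β·√(p₁q₁)]² / (p₁ − p₀)²
  = [1.645·√(0.24·0.76) + 0.842·√(0.19·0.81)]² / (-0.05)²
  = [1.645·0.4271 + 0.842·0.3923]² / 0.0025
  = [1.0329]² / 0.0025
  = 426.73
Finite-population correction (N = 5350): 426.73 / (1 + (426.73 − 1)/5350) = 395.27.
Round up → n = 396.

n = 396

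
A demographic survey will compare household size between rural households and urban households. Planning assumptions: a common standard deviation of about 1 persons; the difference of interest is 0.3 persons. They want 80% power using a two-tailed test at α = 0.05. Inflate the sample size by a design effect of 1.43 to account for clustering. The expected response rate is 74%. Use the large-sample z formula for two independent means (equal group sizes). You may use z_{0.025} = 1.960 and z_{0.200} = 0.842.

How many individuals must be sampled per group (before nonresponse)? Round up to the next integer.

n = (z_{α/2} + z_β)² · (σ₁² + σ₂²) / δ²
  = (1.960 + 0.842)² · (2·1² = 2) / 0.3²
  = 7.8512 · 2 / 0.09
  = 174.47
Design effect: 1.43 × 174.47 = 249.49.
Adjust for 74% response: 249.49 / 0.74 = 337.15.
Round up → n = 338 per group.

n = 338 per group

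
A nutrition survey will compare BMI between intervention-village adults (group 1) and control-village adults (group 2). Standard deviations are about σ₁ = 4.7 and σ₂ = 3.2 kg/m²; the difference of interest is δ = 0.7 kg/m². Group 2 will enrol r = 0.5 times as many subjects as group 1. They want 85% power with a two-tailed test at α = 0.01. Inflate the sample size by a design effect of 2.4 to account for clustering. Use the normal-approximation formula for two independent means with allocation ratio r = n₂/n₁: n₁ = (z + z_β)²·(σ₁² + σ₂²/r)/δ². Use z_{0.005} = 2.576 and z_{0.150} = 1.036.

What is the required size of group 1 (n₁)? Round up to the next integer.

n₁ = 2721

n₁ = (z_{α/2} + z_β)² · (σ₁² + σ₂²/r) / δ²
   = (2.576 + 1.036)² · (4.7² + 3.2²/0.5) / 0.7²
   = 13.0465 · (22.09 + 20.48) / 0.49
   = 13.0465 · 42.57 / 0.49
   = 1133.45
Design effect: 2.4 × 1133.45 = 2720.28.
Round up → n₁ = 2721; n₂ = r·n₁ = 0.5 × 2721 = 1361.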